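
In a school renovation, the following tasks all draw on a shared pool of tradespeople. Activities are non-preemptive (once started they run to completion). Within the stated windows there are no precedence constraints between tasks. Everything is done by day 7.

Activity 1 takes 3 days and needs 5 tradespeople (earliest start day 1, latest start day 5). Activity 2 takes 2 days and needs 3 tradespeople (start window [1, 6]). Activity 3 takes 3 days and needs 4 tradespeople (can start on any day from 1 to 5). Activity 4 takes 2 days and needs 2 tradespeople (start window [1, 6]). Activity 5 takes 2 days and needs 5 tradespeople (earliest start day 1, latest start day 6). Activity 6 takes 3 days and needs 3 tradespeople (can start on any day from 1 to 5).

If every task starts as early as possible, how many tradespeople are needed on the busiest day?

Early-start schedule: Activity 1@1, Activity 2@1, Activity 3@1, Activity 4@1, Activity 5@1, Activity 6@1.
Load per day: day 1: 22, day 2: 22, day 3: 12, day 4: 0, day 5: 0, day 6: 0, day 7: 0.
Peak is 22.

22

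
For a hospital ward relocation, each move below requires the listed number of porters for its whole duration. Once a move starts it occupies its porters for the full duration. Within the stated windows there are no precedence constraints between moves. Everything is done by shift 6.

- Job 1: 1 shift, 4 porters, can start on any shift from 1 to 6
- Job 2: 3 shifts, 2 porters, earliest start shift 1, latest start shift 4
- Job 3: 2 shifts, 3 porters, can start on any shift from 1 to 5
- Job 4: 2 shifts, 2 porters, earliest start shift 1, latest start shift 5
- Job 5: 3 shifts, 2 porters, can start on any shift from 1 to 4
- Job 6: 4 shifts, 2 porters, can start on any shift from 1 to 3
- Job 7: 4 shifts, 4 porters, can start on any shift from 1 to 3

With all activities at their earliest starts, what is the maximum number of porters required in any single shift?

Early-start schedule: Job 1@1, Job 2@1, Job 3@1, Job 4@1, Job 5@1, Job 6@1, Job 7@1.
Load per shift: shift 1: 19, shift 2: 15, shift 3: 10, shift 4: 6, shift 5: 0, shift 6: 0.
Peak is 19.

19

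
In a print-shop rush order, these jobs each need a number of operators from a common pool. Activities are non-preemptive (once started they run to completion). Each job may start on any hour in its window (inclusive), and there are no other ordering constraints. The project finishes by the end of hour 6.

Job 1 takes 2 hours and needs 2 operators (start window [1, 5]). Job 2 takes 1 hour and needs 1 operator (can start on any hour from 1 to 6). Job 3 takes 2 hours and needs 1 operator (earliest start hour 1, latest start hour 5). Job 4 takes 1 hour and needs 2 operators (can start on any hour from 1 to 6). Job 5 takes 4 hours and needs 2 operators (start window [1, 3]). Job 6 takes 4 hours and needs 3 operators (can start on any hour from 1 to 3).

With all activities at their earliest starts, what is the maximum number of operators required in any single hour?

11

Early-start schedule: Job 1@1, Job 2@1, Job 3@1, Job 4@1, Job 5@1, Job 6@1.
Load per hour: hour 1: 11, hour 2: 8, hour 3: 5, hour 4: 5, hour 5: 0, hour 6: 0.
Peak is 11.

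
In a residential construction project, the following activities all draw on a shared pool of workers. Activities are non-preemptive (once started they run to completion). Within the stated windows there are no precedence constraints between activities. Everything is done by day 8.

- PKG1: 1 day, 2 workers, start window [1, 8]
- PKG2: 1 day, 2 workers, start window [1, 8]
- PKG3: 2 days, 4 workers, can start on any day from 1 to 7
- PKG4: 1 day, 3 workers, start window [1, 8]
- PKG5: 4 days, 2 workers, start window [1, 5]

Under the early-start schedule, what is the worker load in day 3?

At early start, day 3 has: PKG5.
Demand: 2 = 2.

2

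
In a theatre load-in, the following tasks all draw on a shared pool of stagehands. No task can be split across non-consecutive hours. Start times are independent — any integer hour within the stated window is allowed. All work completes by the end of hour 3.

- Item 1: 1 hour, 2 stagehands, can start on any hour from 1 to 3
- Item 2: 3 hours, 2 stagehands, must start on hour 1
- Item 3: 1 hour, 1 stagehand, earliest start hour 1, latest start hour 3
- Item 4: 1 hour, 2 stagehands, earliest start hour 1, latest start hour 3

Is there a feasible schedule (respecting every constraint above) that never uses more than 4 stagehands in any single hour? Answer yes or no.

yes

Schedule Item 1@1, Item 2@1, Item 3@2, Item 4@3: h1:4  h2:3  h3:4 — peak 4 ≤ 4.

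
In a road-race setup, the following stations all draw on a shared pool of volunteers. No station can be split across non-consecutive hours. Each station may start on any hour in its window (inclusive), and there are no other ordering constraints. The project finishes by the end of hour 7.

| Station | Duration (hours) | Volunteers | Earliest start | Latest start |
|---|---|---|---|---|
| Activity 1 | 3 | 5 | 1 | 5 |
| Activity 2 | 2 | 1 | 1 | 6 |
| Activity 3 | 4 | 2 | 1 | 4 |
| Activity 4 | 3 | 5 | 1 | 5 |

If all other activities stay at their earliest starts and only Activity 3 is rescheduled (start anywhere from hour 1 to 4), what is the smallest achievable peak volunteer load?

Activity 3@1: h1:13  h2:13  h3:12  h4:2  h5:0  h6:0  h7:0 → peak 13
Activity 3@2: h1:11  h2:13  h3:12  h4:2  h5:2  h6:0  h7:0 → peak 13
Activity 3@3: h1:11  h2:11  h3:12  h4:2  h5:2  h6:2  h7:0 → peak 12
Activity 3@4: h1:11  h2:11  h3:10  h4:2  h5:2  h6:2  h7:2 → peak 11
Best is Activity 3@4, peak 11.

11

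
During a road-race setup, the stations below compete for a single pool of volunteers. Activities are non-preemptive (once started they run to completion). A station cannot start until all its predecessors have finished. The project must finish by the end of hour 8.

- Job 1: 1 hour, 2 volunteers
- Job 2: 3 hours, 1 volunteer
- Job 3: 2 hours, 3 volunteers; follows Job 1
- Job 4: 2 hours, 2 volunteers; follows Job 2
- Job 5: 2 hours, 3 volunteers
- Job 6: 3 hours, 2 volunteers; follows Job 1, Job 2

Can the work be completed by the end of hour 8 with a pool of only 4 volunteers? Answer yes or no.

Schedule Job 1@1, Job 2@1, Job 3@2, Job 4@4, Job 5@7, Job 6@4: h1:3  h2:4  h3:4  h4:4  h5:4  h6:2  h7:3  h8:3 — peak 4 ≤ 4.

yes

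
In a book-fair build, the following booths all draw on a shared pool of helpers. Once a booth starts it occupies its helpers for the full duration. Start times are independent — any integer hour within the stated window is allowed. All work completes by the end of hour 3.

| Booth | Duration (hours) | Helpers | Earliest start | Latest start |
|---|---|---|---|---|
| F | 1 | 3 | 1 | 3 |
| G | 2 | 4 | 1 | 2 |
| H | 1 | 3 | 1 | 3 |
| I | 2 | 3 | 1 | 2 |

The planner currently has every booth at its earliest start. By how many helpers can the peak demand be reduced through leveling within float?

6

Early-start peak: h1:13  h2:7  h3:0 ⇒ 13.
Leveled (F@1, G@1, H@3, I@2): h1:7  h2:7  h3:6 ⇒ 7.
Reduction 13 − 7 = 6.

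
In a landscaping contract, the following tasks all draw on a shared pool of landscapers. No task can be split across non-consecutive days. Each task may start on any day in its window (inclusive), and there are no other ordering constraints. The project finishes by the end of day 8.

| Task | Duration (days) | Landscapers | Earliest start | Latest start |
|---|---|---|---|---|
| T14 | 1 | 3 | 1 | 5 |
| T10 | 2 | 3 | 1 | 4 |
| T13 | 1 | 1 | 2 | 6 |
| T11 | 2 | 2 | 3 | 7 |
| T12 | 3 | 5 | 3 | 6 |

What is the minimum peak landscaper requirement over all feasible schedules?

Early-start (T14@1, T10@1, T13@2, T11@3, T12@3) gives peak 7: d1:6  d2:4  d3:7  d4:7  d5:5  d6:0  d7:0  d8:0.
Shift T10→2, T12→5.
Schedule T14@1, T10@2, T13@2, T11@3, T12@5: d1:3  d2:4  d3:5  d4:2  d5:5  d6:5  d7:5  d8:0 — peak 5.

5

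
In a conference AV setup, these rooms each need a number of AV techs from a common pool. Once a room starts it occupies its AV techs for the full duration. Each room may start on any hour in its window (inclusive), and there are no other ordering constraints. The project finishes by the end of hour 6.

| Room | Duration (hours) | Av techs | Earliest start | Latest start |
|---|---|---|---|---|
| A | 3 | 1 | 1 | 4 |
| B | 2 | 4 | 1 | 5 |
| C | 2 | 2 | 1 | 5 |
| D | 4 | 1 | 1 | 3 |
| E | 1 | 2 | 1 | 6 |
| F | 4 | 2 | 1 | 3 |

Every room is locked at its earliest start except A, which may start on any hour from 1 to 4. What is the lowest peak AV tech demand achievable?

11

A@1: h1:12  h2:10  h3:4  h4:3  h5:0  h6:0 → peak 12
A@2: h1:11  h2:10  h3:4  h4:4  h5:0  h6:0 → peak 11
A@3: h1:11  h2:9  h3:4  h4:4  h5:1  h6:0 → peak 11
A@4: h1:11  h2:9  h3:3  h4:4  h5:1  h6:1 → peak 11
Best is A@2, peak 11.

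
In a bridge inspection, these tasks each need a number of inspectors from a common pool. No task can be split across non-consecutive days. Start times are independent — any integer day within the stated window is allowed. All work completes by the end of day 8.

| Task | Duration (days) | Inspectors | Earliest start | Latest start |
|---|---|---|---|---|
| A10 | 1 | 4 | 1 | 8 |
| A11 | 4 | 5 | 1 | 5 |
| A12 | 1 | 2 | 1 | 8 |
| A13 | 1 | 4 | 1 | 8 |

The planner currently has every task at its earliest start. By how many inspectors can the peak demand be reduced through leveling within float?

Early-start peak: d1:15  d2:5  d3:5  d4:5  d5:0  d6:0  d7:0  d8:0 ⇒ 15.
Leveled (A10@1, A11@2, A12@6, A13@7): d1:4  d2:5  d3:5  d4:5  d5:5  d6:2  d7:4  d8:0 ⇒ 5.
Reduction 15 − 5 = 10.

10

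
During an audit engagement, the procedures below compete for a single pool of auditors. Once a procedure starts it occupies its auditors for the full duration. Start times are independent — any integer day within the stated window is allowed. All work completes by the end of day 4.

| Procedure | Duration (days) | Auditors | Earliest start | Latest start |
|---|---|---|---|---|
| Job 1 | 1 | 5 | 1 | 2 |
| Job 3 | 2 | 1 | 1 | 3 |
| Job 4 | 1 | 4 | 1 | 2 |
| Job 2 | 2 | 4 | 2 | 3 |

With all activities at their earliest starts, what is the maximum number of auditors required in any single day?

10

Early-start schedule: Job 1@1, Job 3@1, Job 4@1, Job 2@2.
Load per day: day 1: 10, day 2: 5, day 3: 4, day 4: 0.
Peak is 10.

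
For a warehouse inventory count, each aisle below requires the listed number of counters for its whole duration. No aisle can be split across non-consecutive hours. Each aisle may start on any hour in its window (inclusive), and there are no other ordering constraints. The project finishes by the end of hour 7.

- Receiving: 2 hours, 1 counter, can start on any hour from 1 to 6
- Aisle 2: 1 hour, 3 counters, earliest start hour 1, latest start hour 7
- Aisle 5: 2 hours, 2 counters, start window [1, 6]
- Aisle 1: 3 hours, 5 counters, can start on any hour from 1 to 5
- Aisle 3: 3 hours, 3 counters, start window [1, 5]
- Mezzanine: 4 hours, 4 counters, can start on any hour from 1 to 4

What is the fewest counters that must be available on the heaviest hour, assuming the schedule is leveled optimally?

8

Early-start (Receiving@1, Aisle 2@1, Aisle 5@1, Aisle 1@1, Aisle 3@1, Mezzanine@1) gives peak 18: h1:18  h2:15  h3:12  h4:4  h5:0  h6:0  h7:0.
Shift Aisle 5→2, Aisle 1→5, Aisle 3→4.
Schedule Receiving@1, Aisle 2@1, Aisle 5@2, Aisle 1@5, Aisle 3@4, Mezzanine@1: h1:8  h2:7  h3:6  h4:7  h5:8  h6:8  h7:5 — peak 8.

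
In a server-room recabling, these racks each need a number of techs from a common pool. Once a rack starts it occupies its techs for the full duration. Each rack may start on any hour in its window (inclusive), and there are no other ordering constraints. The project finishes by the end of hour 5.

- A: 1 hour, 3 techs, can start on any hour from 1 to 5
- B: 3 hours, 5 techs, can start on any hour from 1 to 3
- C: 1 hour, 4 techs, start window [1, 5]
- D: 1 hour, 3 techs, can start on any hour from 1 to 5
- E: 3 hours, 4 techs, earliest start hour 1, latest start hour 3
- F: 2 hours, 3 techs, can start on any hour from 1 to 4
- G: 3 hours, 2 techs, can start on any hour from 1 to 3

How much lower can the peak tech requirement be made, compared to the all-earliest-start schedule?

13

Early-start peak: h1:24  h2:14  h3:11  h4:0  h5:0 ⇒ 24.
Leveled (A@1, B@1, C@2, D@1, E@3, F@4, G@2): h1:11  h2:11  h3:11  h4:9  h5:7 ⇒ 11.
Reduction 24 − 11 = 13.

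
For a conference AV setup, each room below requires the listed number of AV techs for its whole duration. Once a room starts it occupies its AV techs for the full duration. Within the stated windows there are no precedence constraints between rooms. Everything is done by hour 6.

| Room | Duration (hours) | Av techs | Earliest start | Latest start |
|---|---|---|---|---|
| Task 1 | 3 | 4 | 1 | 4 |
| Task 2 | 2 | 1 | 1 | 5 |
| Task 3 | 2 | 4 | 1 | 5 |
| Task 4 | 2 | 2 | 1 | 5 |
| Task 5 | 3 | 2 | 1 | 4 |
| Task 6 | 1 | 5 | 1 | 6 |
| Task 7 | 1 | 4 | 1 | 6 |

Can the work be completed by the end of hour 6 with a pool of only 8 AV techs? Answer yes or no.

Schedule Task 1@1, Task 2@1, Task 3@3, Task 4@1, Task 5@4, Task 6@5, Task 7@6: h1:7  h2:7  h3:8  h4:6  h5:7  h6:6 — peak 8 ≤ 8.

yes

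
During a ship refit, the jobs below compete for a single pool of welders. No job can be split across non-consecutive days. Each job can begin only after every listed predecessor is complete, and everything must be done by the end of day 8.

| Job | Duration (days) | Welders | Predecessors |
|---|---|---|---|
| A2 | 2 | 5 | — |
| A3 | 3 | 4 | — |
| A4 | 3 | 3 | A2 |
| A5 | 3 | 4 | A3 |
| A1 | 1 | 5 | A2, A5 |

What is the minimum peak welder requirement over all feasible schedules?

9

Schedule A2@1, A3@1, A4@3, A5@4, A1@7: d1:9  d2:9  d3:7  d4:7  d5:7  d6:4  d7:5  d8:0 — peak 9.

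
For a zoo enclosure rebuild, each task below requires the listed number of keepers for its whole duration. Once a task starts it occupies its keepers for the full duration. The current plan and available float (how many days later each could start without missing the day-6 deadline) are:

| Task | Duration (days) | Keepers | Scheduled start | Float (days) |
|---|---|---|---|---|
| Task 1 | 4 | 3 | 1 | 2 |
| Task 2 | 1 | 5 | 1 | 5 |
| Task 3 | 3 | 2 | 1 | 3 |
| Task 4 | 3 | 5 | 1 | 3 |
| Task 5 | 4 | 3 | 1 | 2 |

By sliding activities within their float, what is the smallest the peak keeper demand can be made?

11

Early-start (Task 1@1, Task 2@1, Task 3@1, Task 4@1, Task 5@1) gives peak 18: d1:18  d2:13  d3:13  d4:6  d5:0  d6:0.
Shift Task 4→4, Task 5→2.
Schedule Task 1@1, Task 2@1, Task 3@1, Task 4@4, Task 5@2: d1:10  d2:8  d3:8  d4:11  d5:8  d6:5 — peak 11.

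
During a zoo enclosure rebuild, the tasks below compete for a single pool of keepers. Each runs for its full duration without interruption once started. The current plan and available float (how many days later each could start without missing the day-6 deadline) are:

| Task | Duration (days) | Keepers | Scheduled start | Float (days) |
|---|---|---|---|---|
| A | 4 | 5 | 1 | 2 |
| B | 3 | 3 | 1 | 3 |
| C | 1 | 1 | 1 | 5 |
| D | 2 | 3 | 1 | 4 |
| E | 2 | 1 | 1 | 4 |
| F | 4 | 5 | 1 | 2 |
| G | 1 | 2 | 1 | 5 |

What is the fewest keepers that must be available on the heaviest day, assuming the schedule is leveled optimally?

13

Early-start (A@1, B@1, C@1, D@1, E@1, F@1, G@1) gives peak 20: d1:20  d2:17  d3:13  d4:10  d5:0  d6:0.
Shift F→3, G→4.
Schedule A@1, B@1, C@1, D@1, E@1, F@3, G@4: d1:13  d2:12  d3:13  d4:12  d5:5  d6:5 — peak 13.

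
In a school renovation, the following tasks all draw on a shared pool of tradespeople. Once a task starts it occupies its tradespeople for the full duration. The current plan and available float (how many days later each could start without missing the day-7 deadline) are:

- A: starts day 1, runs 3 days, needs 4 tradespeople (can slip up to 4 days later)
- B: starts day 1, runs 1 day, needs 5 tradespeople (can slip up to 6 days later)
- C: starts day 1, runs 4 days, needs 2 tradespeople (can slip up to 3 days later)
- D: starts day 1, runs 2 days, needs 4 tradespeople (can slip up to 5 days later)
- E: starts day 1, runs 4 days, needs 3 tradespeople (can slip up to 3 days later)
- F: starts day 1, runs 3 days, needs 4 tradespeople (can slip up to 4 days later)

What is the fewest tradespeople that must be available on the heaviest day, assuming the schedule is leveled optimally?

9

Early-start (A@1, B@1, C@1, D@1, E@1, F@1) gives peak 22: d1:22  d2:17  d3:13  d4:5  d5:0  d6:0  d7:0.
Shift C→2, D→6, E→2, F→4.
Schedule A@1, B@1, C@2, D@6, E@2, F@4: d1:9  d2:9  d3:9  d4:9  d5:9  d6:8  d7:4 — peak 9.
Total tradesperson-days = 57 over 7 days ⇒ peak ≥ ⌈57/7⌉ = 9, so 9 is optimal.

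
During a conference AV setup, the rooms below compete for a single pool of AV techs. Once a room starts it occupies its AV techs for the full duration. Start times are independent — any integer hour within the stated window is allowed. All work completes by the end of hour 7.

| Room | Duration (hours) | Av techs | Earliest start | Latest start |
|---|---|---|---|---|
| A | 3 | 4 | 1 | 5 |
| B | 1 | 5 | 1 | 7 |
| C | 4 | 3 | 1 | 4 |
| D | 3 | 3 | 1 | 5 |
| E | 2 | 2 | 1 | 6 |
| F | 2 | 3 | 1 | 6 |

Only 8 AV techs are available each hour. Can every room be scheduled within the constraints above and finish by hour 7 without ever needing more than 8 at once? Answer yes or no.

Schedule A@1, B@4, C@1, D@5, E@5, F@5: h1:7  h2:7  h3:7  h4:8  h5:8  h6:8  h7:3 — peak 8 ≤ 8.

yes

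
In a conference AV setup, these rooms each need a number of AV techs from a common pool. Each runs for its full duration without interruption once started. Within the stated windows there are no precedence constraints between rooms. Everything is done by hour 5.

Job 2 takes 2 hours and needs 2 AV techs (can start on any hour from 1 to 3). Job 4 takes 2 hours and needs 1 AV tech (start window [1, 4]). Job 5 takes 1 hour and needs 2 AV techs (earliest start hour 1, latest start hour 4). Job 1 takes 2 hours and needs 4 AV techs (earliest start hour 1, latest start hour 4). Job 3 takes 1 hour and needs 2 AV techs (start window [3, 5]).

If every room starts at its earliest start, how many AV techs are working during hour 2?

At early start, hour 2 has: Job 2, Job 4, Job 1.
Demand: 2 + 1 + 4 = 7.

7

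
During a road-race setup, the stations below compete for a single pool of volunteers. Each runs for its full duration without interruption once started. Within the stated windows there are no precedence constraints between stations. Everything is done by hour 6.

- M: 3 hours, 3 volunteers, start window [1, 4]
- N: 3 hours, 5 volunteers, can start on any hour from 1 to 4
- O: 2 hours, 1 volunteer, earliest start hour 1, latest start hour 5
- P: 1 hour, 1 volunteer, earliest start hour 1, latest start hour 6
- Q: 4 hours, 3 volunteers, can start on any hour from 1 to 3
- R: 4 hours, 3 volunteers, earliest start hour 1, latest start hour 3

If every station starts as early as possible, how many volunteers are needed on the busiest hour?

Early-start schedule: M@1, N@1, O@1, P@1, Q@1, R@1.
Load per hour: hour 1: 16, hour 2: 15, hour 3: 14, hour 4: 6, hour 5: 0, hour 6: 0.
Peak is 16.

16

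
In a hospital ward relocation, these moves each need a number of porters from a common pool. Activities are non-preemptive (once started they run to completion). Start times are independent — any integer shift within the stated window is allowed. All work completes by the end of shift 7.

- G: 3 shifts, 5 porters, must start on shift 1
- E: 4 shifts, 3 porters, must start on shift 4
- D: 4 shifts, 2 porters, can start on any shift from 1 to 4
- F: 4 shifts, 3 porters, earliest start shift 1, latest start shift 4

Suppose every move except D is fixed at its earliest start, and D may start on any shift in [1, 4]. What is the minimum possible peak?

8

D@1: s1:10  s2:10  s3:10  s4:8  s5:3  s6:3  s7:3 → peak 10
D@2: s1:8  s2:10  s3:10  s4:8  s5:5  s6:3  s7:3 → peak 10
D@3: s1:8  s2:8  s3:10  s4:8  s5:5  s6:5  s7:3 → peak 10
D@4: s1:8  s2:8  s3:8  s4:8  s5:5  s6:5  s7:5 → peak 8
Best is D@4, peak 8.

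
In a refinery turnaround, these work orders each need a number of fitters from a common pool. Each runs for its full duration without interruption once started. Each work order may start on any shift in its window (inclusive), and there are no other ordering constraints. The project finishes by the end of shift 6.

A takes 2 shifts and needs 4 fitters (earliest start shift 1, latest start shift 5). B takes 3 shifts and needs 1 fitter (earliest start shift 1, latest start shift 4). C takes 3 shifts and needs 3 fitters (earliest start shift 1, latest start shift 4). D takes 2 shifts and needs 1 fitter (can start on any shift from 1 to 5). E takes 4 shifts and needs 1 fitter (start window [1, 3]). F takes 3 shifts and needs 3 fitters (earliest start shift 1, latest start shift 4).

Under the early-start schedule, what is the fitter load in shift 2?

13

At early start, shift 2 has: A, B, C, D, E, F.
Demand: 4 + 1 + 3 + 1 + 1 + 3 = 13.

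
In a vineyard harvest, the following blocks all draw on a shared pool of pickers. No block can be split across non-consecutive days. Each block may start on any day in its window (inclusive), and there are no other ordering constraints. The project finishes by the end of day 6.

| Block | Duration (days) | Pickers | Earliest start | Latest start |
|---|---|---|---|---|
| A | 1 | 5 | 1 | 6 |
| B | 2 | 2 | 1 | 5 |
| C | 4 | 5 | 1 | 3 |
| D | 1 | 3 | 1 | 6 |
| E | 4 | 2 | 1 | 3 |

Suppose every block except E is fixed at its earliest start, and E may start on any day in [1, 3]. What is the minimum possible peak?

E@1: d1:17  d2:9  d3:7  d4:7  d5:0  d6:0 → peak 17
E@2: d1:15  d2:9  d3:7  d4:7  d5:2  d6:0 → peak 15
E@3: d1:15  d2:7  d3:7  d4:7  d5:2  d6:2 → peak 15
Best is E@2, peak 15.

15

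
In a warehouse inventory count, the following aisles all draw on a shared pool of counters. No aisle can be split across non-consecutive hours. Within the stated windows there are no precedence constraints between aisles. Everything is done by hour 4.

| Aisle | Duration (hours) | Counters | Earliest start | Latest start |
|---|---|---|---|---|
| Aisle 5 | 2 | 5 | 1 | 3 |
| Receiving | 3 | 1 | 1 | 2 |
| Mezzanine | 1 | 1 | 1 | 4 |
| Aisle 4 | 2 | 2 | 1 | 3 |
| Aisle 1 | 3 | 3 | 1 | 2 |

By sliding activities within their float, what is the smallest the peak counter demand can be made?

Early-start (Aisle 5@1, Receiving@1, Mezzanine@1, Aisle 4@1, Aisle 1@1) gives peak 12: h1:12  h2:11  h3:4  h4:0.
Shift Aisle 4→3, Aisle 1→2.
Schedule Aisle 5@1, Receiving@1, Mezzanine@1, Aisle 4@3, Aisle 1@2: h1:7  h2:9  h3:6  h4:5 — peak 9.

9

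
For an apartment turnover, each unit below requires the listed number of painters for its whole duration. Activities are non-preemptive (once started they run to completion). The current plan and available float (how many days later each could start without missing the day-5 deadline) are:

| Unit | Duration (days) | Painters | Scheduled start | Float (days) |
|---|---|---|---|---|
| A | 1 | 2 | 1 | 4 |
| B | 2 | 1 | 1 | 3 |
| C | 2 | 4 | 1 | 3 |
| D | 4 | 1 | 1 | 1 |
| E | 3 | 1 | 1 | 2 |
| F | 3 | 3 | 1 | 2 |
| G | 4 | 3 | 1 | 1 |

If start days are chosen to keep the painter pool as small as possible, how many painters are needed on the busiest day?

Early-start (A@1, B@1, C@1, D@1, E@1, F@1, G@1) gives peak 15: d1:15  d2:13  d3:8  d4:4  d5:0.
Shift E→3, F→3, G→2.
Schedule A@1, B@1, C@1, D@1, E@3, F@3, G@2: d1:8  d2:9  d3:8  d4:8  d5:7 — peak 9.

9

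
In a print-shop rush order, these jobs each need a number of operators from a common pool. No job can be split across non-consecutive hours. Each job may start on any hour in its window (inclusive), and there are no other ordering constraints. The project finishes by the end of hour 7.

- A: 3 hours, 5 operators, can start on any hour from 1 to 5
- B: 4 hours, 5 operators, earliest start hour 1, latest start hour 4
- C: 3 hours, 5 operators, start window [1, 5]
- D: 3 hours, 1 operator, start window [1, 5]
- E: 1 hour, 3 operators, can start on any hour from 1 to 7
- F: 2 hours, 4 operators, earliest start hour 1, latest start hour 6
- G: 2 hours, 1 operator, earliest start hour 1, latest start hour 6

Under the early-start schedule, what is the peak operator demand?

24

Early-start schedule: A@1, B@1, C@1, D@1, E@1, F@1, G@1.
Load per hour: hour 1: 24, hour 2: 21, hour 3: 16, hour 4: 5, hour 5: 0, hour 6: 0, hour 7: 0.
Peak is 24.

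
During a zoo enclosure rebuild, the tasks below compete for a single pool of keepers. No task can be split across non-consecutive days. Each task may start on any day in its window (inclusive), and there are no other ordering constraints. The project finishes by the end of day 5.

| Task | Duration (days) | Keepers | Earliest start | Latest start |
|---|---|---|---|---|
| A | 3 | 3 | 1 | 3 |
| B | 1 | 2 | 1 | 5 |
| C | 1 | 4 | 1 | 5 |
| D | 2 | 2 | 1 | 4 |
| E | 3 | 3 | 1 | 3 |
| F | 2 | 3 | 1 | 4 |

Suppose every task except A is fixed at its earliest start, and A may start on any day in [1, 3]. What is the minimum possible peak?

A@1: d1:17  d2:11  d3:6  d4:0  d5:0 → peak 17
A@2: d1:14  d2:11  d3:6  d4:3  d5:0 → peak 14
A@3: d1:14  d2:8  d3:6  d4:3  d5:3 → peak 14
Best is A@2, peak 14.

14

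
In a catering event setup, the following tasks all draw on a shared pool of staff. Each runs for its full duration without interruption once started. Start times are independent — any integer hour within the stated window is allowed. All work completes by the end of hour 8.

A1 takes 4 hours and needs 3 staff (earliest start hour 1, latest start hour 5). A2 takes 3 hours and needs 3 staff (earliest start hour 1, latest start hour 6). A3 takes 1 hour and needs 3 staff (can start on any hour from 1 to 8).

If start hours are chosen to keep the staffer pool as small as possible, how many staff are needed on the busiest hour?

Early-start (A1@1, A2@1, A3@1) gives peak 9: h1:9  h2:6  h3:6  h4:3  h5:0  h6:0  h7:0  h8:0.
Shift A2→5, A3→8.
Schedule A1@1, A2@5, A3@8: h1:3  h2:3  h3:3  h4:3  h5:3  h6:3  h7:3  h8:3 — peak 3.
Total staffer-hours = 24 over 8 hours ⇒ peak ≥ ⌈24/8⌉ = 3, so 3 is optimal.

3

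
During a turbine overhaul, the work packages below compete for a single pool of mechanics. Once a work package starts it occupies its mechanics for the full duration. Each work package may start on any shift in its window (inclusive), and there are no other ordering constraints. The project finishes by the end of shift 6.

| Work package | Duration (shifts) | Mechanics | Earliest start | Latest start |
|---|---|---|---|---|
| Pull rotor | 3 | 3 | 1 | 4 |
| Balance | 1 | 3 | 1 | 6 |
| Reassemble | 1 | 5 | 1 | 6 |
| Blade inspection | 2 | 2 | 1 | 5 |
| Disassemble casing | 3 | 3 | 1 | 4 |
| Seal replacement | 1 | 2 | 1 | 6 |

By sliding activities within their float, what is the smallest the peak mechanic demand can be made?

6

Early-start (Pull rotor@1, Balance@1, Reassemble@1, Blade inspection@1, Disassemble casing@1, Seal replacement@1) gives peak 18: s1:18  s2:8  s3:6  s4:0  s5:0  s6:0.
Shift Reassemble→6, Blade inspection→4, Disassemble casing→2, Seal replacement→5.
Schedule Pull rotor@1, Balance@1, Reassemble@6, Blade inspection@4, Disassemble casing@2, Seal replacement@5: s1:6  s2:6  s3:6  s4:5  s5:4  s6:5 — peak 6.
Total mechanic-shifts = 32 over 6 shifts ⇒ peak ≥ ⌈32/6⌉ = 6, so 6 is optimal.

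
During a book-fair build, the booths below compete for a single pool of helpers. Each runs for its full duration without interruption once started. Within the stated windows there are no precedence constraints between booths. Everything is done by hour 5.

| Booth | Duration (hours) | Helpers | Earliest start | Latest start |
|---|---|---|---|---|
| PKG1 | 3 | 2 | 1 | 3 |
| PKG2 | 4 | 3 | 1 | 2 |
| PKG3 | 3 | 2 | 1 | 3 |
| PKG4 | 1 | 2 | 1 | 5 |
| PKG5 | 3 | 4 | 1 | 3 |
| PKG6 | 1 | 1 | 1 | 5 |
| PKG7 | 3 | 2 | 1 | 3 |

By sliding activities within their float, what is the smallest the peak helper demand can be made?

Early-start (PKG1@1, PKG2@1, PKG3@1, PKG4@1, PKG5@1, PKG6@1, PKG7@1) gives peak 16: h1:16  h2:13  h3:13  h4:3  h5:0.
Shift PKG6→2, PKG7→3.
Schedule PKG1@1, PKG2@1, PKG3@1, PKG4@1, PKG5@1, PKG6@2, PKG7@3: h1:13  h2:12  h3:13  h4:5  h5:2 — peak 13.

13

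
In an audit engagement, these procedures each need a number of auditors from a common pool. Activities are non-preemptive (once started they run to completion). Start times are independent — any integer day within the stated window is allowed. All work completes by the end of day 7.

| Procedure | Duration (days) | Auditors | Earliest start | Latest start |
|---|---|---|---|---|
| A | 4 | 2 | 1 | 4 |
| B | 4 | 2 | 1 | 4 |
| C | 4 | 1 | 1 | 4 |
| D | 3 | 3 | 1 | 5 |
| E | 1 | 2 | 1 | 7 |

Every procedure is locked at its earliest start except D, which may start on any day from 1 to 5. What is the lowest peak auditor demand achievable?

7

D@1: d1:10  d2:8  d3:8  d4:5  d5:0  d6:0  d7:0 → peak 10
D@2: d1:7  d2:8  d3:8  d4:8  d5:0  d6:0  d7:0 → peak 8
D@3: d1:7  d2:5  d3:8  d4:8  d5:3  d6:0  d7:0 → peak 8
D@4: d1:7  d2:5  d3:5  d4:8  d5:3  d6:3  d7:0 → peak 8
D@5: d1:7  d2:5  d3:5  d4:5  d5:3  d6:3  d7:3 → peak 7
Best is D@5, peak 7.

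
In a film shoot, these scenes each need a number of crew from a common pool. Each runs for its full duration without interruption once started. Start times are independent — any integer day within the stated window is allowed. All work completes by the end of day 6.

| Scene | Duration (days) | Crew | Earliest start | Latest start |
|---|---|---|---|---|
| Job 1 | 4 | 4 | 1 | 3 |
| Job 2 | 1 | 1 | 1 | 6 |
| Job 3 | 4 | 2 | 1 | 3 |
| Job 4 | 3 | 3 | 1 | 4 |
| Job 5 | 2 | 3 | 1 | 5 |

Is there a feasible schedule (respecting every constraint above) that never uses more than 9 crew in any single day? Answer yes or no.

Schedule Job 1@1, Job 2@1, Job 3@1, Job 4@2, Job 5@5: d1:7  d2:9  d3:9  d4:9  d5:3  d6:3 — peak 9 ≤ 9.

yes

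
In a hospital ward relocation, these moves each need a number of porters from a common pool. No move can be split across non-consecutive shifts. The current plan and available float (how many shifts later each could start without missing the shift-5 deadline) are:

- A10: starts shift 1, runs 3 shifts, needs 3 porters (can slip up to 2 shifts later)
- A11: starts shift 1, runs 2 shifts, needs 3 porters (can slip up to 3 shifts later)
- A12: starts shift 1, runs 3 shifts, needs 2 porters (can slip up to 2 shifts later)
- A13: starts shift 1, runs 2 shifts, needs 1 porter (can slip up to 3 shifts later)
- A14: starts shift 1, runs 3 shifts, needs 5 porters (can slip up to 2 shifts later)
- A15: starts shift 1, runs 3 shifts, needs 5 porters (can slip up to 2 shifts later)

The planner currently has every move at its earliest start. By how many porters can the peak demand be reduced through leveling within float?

4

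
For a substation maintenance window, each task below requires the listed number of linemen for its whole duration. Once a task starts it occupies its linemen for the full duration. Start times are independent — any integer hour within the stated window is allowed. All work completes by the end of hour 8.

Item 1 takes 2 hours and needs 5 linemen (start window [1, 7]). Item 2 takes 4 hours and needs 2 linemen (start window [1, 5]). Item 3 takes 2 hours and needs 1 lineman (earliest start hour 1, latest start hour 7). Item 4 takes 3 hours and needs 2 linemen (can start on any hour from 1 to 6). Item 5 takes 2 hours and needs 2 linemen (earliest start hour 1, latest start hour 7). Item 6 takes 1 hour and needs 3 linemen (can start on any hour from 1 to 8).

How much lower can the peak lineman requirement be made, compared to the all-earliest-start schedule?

Early-start peak: h1:15  h2:12  h3:4  h4:2  h5:0  h6:0  h7:0  h8:0 ⇒ 15.
Leveled (Item 1@1, Item 2@3, Item 3@3, Item 4@3, Item 5@6, Item 6@7): h1:5  h2:5  h3:5  h4:5  h5:4  h6:4  h7:5  h8:0 ⇒ 5.
Reduction 15 − 5 = 10.

10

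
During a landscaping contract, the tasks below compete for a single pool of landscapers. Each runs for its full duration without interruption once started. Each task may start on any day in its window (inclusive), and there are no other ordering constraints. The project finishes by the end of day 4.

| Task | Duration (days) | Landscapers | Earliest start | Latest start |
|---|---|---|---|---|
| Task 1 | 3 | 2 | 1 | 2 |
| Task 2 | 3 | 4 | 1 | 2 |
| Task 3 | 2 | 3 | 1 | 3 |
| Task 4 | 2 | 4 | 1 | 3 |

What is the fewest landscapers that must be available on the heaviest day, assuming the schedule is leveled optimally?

Early-start (Task 1@1, Task 2@1, Task 3@1, Task 4@1) gives peak 13: d1:13  d2:13  d3:6  d4:0.
Shift Task 4→3.
Schedule Task 1@1, Task 2@1, Task 3@1, Task 4@3: d1:9  d2:9  d3:10  d4:4 — peak 10.

10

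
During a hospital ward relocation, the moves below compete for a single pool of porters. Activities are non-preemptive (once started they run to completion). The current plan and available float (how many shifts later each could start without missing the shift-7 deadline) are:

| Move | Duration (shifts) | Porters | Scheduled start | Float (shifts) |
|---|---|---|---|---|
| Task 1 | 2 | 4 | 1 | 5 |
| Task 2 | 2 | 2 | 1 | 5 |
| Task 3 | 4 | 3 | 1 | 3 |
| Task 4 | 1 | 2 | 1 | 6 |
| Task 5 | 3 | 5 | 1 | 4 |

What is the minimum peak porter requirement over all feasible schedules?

7

Early-start (Task 1@1, Task 2@1, Task 3@1, Task 4@1, Task 5@1) gives peak 16: s1:16  s2:14  s3:8  s4:3  s5:0  s6:0  s7:0.
Shift Task 2→3, Task 4→3, Task 5→5.
Schedule Task 1@1, Task 2@3, Task 3@1, Task 4@3, Task 5@5: s1:7  s2:7  s3:7  s4:5  s5:5  s6:5  s7:5 — peak 7.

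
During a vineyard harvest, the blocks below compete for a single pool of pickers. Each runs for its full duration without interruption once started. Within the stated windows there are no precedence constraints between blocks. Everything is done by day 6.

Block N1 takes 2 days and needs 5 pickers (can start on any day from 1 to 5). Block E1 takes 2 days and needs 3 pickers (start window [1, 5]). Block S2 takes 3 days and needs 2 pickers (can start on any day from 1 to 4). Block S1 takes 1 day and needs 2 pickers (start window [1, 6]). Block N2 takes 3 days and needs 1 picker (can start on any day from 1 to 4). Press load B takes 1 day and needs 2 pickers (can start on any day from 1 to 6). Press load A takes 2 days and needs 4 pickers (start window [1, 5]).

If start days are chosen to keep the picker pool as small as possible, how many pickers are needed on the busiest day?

7

Early-start (Block N1@1, Block E1@1, Block S2@1, Block S1@1, Block N2@1, Press load B@1, Press load A@1) gives peak 19: d1:19  d2:15  d3:3  d4:0  d5:0  d6:0.
Shift Block E1→3, Block S1→3, Block N2→4, Press load B→4, Press load A→5.
Schedule Block N1@1, Block E1@3, Block S2@1, Block S1@3, Block N2@4, Press load B@4, Press load A@5: d1:7  d2:7  d3:7  d4:6  d5:5  d6:5 — peak 7.
Total picker-days = 37 over 6 days ⇒ peak ≥ ⌈37/6⌉ = 7, so 7 is optimal.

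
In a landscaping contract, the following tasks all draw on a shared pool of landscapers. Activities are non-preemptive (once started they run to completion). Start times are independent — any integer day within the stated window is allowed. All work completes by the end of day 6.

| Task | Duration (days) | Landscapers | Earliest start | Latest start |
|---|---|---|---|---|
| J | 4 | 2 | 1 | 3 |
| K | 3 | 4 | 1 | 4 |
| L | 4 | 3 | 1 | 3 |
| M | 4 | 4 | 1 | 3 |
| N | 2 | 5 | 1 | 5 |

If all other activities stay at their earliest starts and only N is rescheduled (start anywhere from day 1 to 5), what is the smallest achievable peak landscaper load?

13

N@1: d1:18  d2:18  d3:13  d4:9  d5:0  d6:0 → peak 18
N@2: d1:13  d2:18  d3:18  d4:9  d5:0  d6:0 → peak 18
N@3: d1:13  d2:13  d3:18  d4:14  d5:0  d6:0 → peak 18
N@4: d1:13  d2:13  d3:13  d4:14  d5:5  d6:0 → peak 14
N@5: d1:13  d2:13  d3:13  d4:9  d5:5  d6:5 → peak 13
Best is N@5, peak 13.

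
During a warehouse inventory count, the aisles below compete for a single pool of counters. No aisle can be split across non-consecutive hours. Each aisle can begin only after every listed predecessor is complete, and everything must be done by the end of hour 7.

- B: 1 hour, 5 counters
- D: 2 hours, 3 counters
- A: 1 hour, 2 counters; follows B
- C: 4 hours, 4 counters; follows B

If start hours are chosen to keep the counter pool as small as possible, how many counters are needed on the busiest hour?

Early-start (B@1, D@1, A@2, C@2) gives peak 9: h1:8  h2:9  h3:4  h4:4  h5:4  h6:0  h7:0.
Shift D→2, C→4.
Schedule B@1, D@2, A@2, C@4: h1:5  h2:5  h3:3  h4:4  h5:4  h6:4  h7:4 — peak 5.
Total counter-hours = 29 over 7 hours ⇒ peak ≥ ⌈29/7⌉ = 5, so 5 is optimal.

5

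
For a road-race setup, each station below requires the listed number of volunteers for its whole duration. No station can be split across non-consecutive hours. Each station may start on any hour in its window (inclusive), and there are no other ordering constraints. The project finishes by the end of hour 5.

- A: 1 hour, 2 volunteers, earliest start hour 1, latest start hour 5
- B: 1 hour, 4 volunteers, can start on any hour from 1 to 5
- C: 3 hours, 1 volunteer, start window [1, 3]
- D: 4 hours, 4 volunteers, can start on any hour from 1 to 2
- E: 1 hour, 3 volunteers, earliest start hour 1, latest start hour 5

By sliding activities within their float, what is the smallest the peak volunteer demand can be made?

7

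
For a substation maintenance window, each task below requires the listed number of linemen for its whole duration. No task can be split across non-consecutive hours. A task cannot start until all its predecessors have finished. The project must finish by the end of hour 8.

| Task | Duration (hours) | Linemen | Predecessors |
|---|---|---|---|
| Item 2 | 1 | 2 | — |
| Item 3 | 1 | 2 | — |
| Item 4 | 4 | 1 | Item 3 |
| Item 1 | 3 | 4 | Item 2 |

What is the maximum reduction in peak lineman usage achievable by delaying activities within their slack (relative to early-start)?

1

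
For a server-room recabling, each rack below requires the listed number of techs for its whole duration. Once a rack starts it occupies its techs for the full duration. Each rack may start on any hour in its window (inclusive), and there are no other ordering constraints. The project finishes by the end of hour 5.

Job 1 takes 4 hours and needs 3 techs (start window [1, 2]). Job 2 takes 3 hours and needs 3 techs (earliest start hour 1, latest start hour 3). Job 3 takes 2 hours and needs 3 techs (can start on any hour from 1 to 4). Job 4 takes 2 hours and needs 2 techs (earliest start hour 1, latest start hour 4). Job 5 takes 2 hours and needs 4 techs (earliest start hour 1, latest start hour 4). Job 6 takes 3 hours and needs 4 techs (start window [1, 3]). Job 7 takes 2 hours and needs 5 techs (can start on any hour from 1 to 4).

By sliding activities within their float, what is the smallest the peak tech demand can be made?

14

Early-start (Job 1@1, Job 2@1, Job 3@1, Job 4@1, Job 5@1, Job 6@1, Job 7@1) gives peak 24: h1:24  h2:24  h3:10  h4:3  h5:0.
Shift Job 4→3, Job 6→3, Job 7→4.
Schedule Job 1@1, Job 2@1, Job 3@1, Job 4@3, Job 5@1, Job 6@3, Job 7@4: h1:13  h2:13  h3:12  h4:14  h5:9 — peak 14.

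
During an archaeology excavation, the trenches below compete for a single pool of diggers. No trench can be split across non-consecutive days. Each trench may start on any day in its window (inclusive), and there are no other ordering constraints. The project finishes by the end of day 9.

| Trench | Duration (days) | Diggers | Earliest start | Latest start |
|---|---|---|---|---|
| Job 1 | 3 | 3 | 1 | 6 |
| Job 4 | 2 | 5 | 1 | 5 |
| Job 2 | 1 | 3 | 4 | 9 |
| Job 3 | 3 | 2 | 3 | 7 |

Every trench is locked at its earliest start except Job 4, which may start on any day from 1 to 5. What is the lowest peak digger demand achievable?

7

Job 4@1: d1:8  d2:8  d3:5  d4:5  d5:2  d6:0  d7:0  d8:0  d9:0 → peak 8
Job 4@2: d1:3  d2:8  d3:10  d4:5  d5:2  d6:0  d7:0  d8:0  d9:0 → peak 10
Job 4@3: d1:3  d2:3  d3:10  d4:10  d5:2  d6:0  d7:0  d8:0  d9:0 → peak 10
Job 4@4: d1:3  d2:3  d3:5  d4:10  d5:7  d6:0  d7:0  d8:0  d9:0 → peak 10
Job 4@5: d1:3  d2:3  d3:5  d4:5  d5:7  d6:5  d7:0  d8:0  d9:0 → peak 7
Best is Job 4@5, peak 7.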